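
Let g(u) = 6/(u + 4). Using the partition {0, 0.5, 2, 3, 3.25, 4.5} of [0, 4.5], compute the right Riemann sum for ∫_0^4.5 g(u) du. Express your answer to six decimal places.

Subinterval widths: 0.5, 1.5, 1, 0.25, 1.25.
Right endpoints: 0.5, 2, 3, 3.25, 4.5.
g(0.5) = 4/3, g(2) = 1, g(3) = 6/7, g(3.25) = 24/29, g(4.5) = 12/17.
Sum = Σ Δu_i · g(u_i).
Sum ≈ 4.113059.

4.113059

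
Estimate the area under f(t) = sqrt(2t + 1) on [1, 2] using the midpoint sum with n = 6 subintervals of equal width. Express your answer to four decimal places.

1.9949

Δt = (2 − 1)/6 = 1/6.
Midpoints: 13/12, 1.25, 17/12, 19/12, 1.75, 23/12.
f(13/12) ≈ 1.7795, f(1.25) ≈ 1.8708, f(17/12) ≈ 1.9579, f(19/12) ≈ 2.0412, f(1.75) ≈ 2.1213, f(23/12) ≈ 2.1985.
Sum = Δt · [f(13/12) + f(1.25) + f(17/12) + ...].
Sum ≈ 1.9949.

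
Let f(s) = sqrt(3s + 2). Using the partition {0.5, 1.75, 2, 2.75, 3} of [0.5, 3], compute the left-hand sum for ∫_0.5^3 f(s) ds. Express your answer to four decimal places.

5.9334

Subinterval widths: 1.25, 0.25, 0.75, 0.25.
Left endpoints: 0.5, 1.75, 2, 2.75.
f(0.5) ≈ 1.8708, f(1.75) ≈ 2.6926, f(2) ≈ 2.8284, f(2.75) ≈ 3.2016.
Sum = Σ Δs_i · f(s_i).
Sum ≈ 5.9334.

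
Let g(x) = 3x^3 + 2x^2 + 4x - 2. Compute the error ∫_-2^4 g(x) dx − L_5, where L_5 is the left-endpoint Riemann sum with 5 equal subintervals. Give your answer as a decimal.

142.56

Exact integral: ∫_-2^4 g(x) dx = 240.
L_5 = 97.44.
Error = 240 − 97.44 = 142.56.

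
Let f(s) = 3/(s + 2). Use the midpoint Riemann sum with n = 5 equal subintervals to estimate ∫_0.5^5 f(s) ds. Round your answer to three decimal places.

Δs = (5 − 0.5)/5 = 0.9.
Midpoints: 0.95, 1.85, 2.75, 3.65, 4.55.
f(0.95) = 60/59, f(1.85) = 60/77, f(2.75) = 12/19, f(3.65) = 60/113, f(4.55) = 60/131.
Sum = Δs · [f(0.95) + f(1.85) + f(2.75) + f(3.65) + f(4.55)].
Sum ≈ 3.075.

3.075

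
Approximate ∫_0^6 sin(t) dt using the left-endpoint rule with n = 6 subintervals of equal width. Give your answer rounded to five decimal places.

0.17616

Δt = (6 − 0)/6 = 1.
Left endpoints: 0, 1, 2, 3, 4, 5.
f(0) ≈ 0.00000, f(1) ≈ 0.84147, f(2) ≈ 0.90930, f(3) ≈ 0.14112, f(4) ≈ -0.75680, f(5) ≈ -0.95892.
Sum = Δt · [f(0) + f(1) + f(2) + ...].
Sum ≈ 0.17616.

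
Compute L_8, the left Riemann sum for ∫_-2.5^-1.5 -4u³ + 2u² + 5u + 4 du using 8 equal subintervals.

Δu = (-1.5 − (-2.5))/8 = 0.125.
Left endpoints: -2.5, -2.375, -2.25, -2.125, -2, -1.875, -1.75, -1.625.
f(-2.5) = 66.5, f(-2.375) = 56.9921875, f(-2.25) = 48.4375, f(-2.125) = 40.7890625, f(-2) = 34, f(-1.875) = 28.0234375, f(-1.75) = 22.8125, f(-1.625) = 18.3203125.
Sum = Δu · [f(-2.5) + f(-2.375) + f(-2.25) + ...].
Sum = 39.484375.

39.484375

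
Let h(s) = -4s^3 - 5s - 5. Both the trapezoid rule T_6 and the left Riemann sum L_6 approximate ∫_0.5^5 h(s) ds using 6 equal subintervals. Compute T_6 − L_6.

-195.75

T_6 = -723.234375.
L_6 = -527.484375.
T_6 − L_6 = -195.75.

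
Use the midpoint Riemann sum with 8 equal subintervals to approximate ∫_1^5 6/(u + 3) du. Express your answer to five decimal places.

4.15596

Δu = (5 − 1)/8 = 0.5.
Midpoints: 1.25, 1.75, 2.25, 2.75, 3.25, 3.75, 4.25, 4.75.
f(1.25) = 24/17, f(1.75) = 24/19, f(2.25) = 8/7, f(2.75) = 24/23, f(3.25) = 0.96, f(3.75) = 8/9, f(4.25) = 24/29, f(4.75) = 24/31.
Sum = Δu · [f(1.25) + f(1.75) + f(2.25) + ...].
Sum ≈ 4.15596.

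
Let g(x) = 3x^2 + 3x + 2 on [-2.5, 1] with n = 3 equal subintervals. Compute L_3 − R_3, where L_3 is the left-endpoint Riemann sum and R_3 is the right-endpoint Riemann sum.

L_3 ≈ 21.19444.
R_3 ≈ 15.06944.
L_3 − R_3 = 6.125.

6.125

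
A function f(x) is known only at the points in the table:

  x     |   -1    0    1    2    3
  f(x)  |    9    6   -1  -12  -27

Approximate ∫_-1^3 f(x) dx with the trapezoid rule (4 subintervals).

Δx = 1.
T_4 = (1/2)·[9 + 2·6 + 2·(-1) + 2·(-12) + (-27)] = -16.

-16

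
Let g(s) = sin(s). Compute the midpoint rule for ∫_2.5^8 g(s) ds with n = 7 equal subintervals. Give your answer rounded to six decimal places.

-0.672817

Δs = (8 − 2.5)/7 = 11/14.
Midpoints: 81/28, 103/28, 125/28, 5.25, 169/28, 191/28, 213/28.
g(81/28) ≈ 0.246179, g(103/28) ≈ -0.511542, g(125/28) ≈ -0.969380, g(5.25) ≈ -0.858934, g(169/28) ≈ -0.244953, g(191/28) ≈ 0.512628, g(213/28) ≈ 0.969690.
Sum = Δs · [g(81/28) + g(103/28) + g(125/28) + ...].
Sum ≈ -0.672817.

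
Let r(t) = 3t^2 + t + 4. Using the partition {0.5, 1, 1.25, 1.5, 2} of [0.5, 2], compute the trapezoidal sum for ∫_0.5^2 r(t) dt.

Subinterval widths: 0.5, 0.25, 0.25, 0.5.
r(0.5) = 5.25, r(1) = 8, r(1.25) = 9.9375, r(1.5) = 12.25, r(2) = 18.
On each subinterval the trapezoid contributes (Δt_i/2)·[r(t_{i-1}) + r(t_i)].
Sum = 15.890625.

15.890625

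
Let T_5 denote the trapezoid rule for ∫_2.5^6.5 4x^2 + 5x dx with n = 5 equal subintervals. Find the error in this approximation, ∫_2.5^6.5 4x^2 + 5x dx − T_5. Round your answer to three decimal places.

-1.707

Exact integral: ∫_2.5^6.5 f(x) dx ≈ 435.33333.
T_5 = 437.04.
Error ≈ 435.33333 − 437.04 ≈ -1.707.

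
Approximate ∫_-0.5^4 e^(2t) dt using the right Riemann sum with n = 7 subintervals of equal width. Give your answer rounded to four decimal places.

2648.1953

Δt = (4 − (-0.5))/7 = 9/14.
Right endpoints: 1/7, 11/14, 10/7, 29/14, 19/7, 47/14, 4.
f(1/7) ≈ 1.3307, f(11/14) ≈ 4.8135, f(10/7) ≈ 17.4117, f(29/14) ≈ 62.9825, f(19/7) ≈ 227.8236, f(47/14) ≈ 824.0949, f(4) ≈ 2980.9580.
Sum = Δt · [f(1/7) + f(11/14) + f(10/7) + ...].
Sum ≈ 2648.1953.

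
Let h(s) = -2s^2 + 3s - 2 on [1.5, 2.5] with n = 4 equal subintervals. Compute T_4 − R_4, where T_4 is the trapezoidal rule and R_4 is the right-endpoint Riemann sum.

T_4 = -4.1875.
R_4 = -4.8125.
T_4 − R_4 = 0.625.

0.625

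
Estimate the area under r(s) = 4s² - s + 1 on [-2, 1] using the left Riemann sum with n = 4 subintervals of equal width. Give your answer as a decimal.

Δs = (1 − (-2))/4 = 0.75.
Left endpoints: -2, -1.25, -0.5, 0.25.
r(-2) = 19, r(-1.25) = 8.5, r(-0.5) = 2.5, r(0.25) = 1.
Sum = Δs · [r(-2) + r(-1.25) + r(-0.5) + r(0.25)].
Sum = 23.25.

23.25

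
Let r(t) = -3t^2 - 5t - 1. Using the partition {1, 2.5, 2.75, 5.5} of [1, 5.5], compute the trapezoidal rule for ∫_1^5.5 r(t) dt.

-255.09375

Subinterval widths: 1.5, 0.25, 2.75.
r(1) = -9, r(2.5) = -32.25, r(2.75) = -37.4375, r(5.5) = -119.25.
On each subinterval the trapezoid contributes (Δt_i/2)·[r(t_{i-1}) + r(t_i)].
Sum = -255.09375.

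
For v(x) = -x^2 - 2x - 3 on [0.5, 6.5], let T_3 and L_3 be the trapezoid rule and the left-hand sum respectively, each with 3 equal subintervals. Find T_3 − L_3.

T_3 = -155.5.
L_3 = -101.5.
T_3 − L_3 = -54.

-54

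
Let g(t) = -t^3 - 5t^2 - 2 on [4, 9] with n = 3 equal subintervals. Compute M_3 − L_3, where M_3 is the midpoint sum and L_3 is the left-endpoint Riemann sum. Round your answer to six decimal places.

M_3 ≈ -2666.22685185.
L_3 ≈ -1926.29629630.
M_3 − L_3 ≈ -739.930556.

-739.930556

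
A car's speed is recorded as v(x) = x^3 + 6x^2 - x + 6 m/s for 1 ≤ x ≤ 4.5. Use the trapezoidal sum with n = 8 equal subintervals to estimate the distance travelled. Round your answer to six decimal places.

Δx = (4.5 − 1)/8 = 0.4375.
v(1) = 12, v(1.4375) = 81639/4096, v(1.875) = 16287/512, v(2.3125) = 197181/4096, v(2.75) = 69.421875, v(3.1875) = 393867/4096, v(3.625) = 65973/512, v(4.0625) = 688161/4096, v(4.5) = 214.125.
T_8 = (Δx/2)·[v(x_0) + 2v(x_1) + ... + 2v(x_{7}) + v(x_8)].
Sum ≈ 295.481689.

295.481689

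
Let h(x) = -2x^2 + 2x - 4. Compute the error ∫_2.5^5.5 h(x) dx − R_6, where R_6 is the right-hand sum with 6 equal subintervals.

10.75

Exact integral: ∫_2.5^5.5 h(x) dx = -88.5.
R_6 = -99.25.
Error = -88.5 − (-99.25) = 10.75.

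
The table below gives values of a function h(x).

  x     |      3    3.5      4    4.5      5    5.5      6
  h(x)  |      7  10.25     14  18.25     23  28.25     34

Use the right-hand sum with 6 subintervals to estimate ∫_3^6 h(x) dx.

Δx = 0.5.
Sum = 0.5·[10.25 + 14 + 18.25 + 23 + 28.25 + 34] = 63.875.

63.875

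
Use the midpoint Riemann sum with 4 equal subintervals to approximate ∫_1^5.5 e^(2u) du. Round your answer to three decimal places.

Δu = (5.5 − 1)/4 = 1.125.
Midpoints: 1.5625, 2.6875, 3.8125, 4.9375.
f(1.5625) ≈ 22.760, f(2.6875) ≈ 215.940, f(3.8125) ≈ 2048.780, f(4.9375) ≈ 19438.288.
Sum = Δu · [f(1.5625) + f(2.6875) + f(3.8125) + f(4.9375)].
Sum ≈ 24441.489.

24441.489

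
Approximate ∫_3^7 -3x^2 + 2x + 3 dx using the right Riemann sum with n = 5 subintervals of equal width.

-310.08

Δx = (7 − 3)/5 = 0.8.
Right endpoints: 3.8, 4.6, 5.4, 6.2, 7.
f(3.8) = -32.72, f(4.6) = -51.28, f(5.4) = -73.68, f(6.2) = -99.92, f(7) = -130.
Sum = Δx · [f(3.8) + f(4.6) + f(5.4) + f(6.2) + f(7)].
Sum = -310.08.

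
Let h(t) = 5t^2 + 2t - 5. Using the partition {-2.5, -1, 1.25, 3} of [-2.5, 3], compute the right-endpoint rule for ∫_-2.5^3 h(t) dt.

89.453125

Subinterval widths: 1.5, 2.25, 1.75.
Right endpoints: -1, 1.25, 3.
h(-1) = -2, h(1.25) = 5.3125, h(3) = 46.
Sum = Σ Δt_i · h(t_i).
Sum = 89.453125.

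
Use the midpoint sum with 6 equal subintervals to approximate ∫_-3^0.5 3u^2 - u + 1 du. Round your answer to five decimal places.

34.70226

Δu = (0.5 − (-3))/6 = 7/12.
Midpoints: -65/24, -2.125, -37/24, -23/24, -0.375, 5/24.
f(-65/24) = 4937/192, f(-2.125) = 16.671875, f(-37/24) = 9.671875, f(-23/24) = 905/192, f(-0.375) = 1.796875, f(5/24) = 0.921875.
Sum = Δu · [f(-65/24) + f(-2.125) + f(-37/24) + ...].
Sum ≈ 34.70226.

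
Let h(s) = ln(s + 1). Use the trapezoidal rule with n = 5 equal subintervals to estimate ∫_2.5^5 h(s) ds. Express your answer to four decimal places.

3.8634

Δs = (5 − 2.5)/5 = 0.5.
h(2.5) ≈ 1.2528, h(3) ≈ 1.3863, h(3.5) ≈ 1.5041, h(4) ≈ 1.6094, h(4.5) ≈ 1.7047, h(5) ≈ 1.7918.
T_5 = (Δs/2)·[h(s_0) + 2h(s_1) + ... + 2h(s_{4}) + h(s_5)].
Sum ≈ 3.8634.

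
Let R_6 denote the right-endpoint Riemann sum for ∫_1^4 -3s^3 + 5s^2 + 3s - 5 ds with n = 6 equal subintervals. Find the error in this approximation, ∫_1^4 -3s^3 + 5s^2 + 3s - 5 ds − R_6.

Exact integral: ∫_1^4 f(s) ds = -78.75.
R_6 = -107.1875.
Error = -78.75 − (-107.1875) = 28.4375.

28.4375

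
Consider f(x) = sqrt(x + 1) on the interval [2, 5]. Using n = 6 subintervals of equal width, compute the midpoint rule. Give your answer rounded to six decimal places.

6.334737

Δx = (5 − 2)/6 = 0.5.
Midpoints: 2.25, 2.75, 3.25, 3.75, 4.25, 4.75.
f(2.25) ≈ 1.802776, f(2.75) ≈ 1.936492, f(3.25) ≈ 2.061553, f(3.75) ≈ 2.179449, f(4.25) ≈ 2.291288, f(4.75) ≈ 2.397916.
Sum = Δx · [f(2.25) + f(2.75) + f(3.25) + ...].
Sum ≈ 6.334737.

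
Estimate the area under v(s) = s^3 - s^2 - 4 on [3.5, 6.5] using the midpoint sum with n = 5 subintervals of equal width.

Δs = (6.5 − 3.5)/5 = 0.6.
Midpoints: 3.8, 4.4, 5, 5.6, 6.2.
v(3.8) = 36.432, v(4.4) = 61.824, v(5) = 96, v(5.6) = 140.256, v(6.2) = 195.888.
Sum = Δs · [v(3.8) + v(4.4) + v(5) + v(5.6) + v(6.2)].
Sum = 318.24.

318.24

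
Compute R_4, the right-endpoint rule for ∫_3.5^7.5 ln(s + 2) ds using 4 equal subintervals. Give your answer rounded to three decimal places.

8.278

Δs = (7.5 − 3.5)/4 = 1.
Right endpoints: 4.5, 5.5, 6.5, 7.5.
f(4.5) ≈ 1.872, f(5.5) ≈ 2.015, f(6.5) ≈ 2.140, f(7.5) ≈ 2.251.
Sum = Δs · [f(4.5) + f(5.5) + f(6.5) + f(7.5)].
Sum ≈ 8.278.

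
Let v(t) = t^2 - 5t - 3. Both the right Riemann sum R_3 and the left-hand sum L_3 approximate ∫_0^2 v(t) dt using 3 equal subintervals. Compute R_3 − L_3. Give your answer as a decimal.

-4

R_3 ≈ -15.185185.
L_3 ≈ -11.185185.
R_3 − L_3 = -4.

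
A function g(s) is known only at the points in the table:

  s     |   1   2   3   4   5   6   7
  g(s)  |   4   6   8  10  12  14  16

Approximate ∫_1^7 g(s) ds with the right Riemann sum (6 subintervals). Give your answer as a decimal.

66

Δs = 1.
Sum = 1·[6 + 8 + 10 + 12 + 14 + 16] = 66.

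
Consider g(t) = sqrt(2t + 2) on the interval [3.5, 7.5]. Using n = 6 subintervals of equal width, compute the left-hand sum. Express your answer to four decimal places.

13.9865

Δt = (7.5 − 3.5)/6 = 2/3.
Left endpoints: 3.5, 25/6, 29/6, 5.5, 37/6, 41/6.
g(3.5) ≈ 3.0000, g(25/6) ≈ 3.2146, g(29/6) ≈ 3.4157, g(5.5) ≈ 3.6056, g(37/6) ≈ 3.7859, g(41/6) ≈ 3.9581.
Sum = Δt · [g(3.5) + g(25/6) + g(29/6) + ...].
Sum ≈ 13.9865.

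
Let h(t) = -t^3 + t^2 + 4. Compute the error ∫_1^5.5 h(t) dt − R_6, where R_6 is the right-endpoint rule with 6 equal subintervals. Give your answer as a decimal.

54.73828125

Exact integral: ∫_1^5.5 h(t) dt = -155.390625.
R_6 = -210.12890625.
Error = -155.390625 − (-210.12890625) = 54.73828125.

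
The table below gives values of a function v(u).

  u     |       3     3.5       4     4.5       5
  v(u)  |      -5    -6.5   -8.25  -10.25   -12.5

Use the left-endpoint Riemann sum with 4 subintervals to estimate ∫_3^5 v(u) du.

Δu = 0.5.
Sum = 0.5·[(-5) + (-6.5) + (-8.25) + (-10.25)] = -15.

-15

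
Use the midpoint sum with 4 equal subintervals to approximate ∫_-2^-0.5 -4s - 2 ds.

4.5

Δs = (-0.5 − (-2))/4 = 0.375.
Midpoints: -1.8125, -1.4375, -1.0625, -0.6875.
f(-1.8125) = 5.25, f(-1.4375) = 3.75, f(-1.0625) = 2.25, f(-0.6875) = 0.75.
Sum = Δs · [f(-1.8125) + f(-1.4375) + f(-1.0625) + f(-0.6875)].
Sum = 4.5.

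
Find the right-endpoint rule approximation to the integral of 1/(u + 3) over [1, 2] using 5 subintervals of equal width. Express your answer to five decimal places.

0.21822

Δu = (2 − 1)/5 = 0.2.
Right endpoints: 1.2, 1.4, 1.6, 1.8, 2.
f(1.2) = 5/21, f(1.4) = 5/22, f(1.6) = 5/23, f(1.8) = 5/24, f(2) = 0.2.
Sum = Δu · [f(1.2) + f(1.4) + f(1.6) + f(1.8) + f(2)].
Sum ≈ 0.21822.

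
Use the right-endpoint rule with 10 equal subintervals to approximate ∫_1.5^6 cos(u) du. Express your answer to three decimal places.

Δu = (6 − 1.5)/10 = 0.45.
Right endpoints: 1.95, 2.4, 2.85, 3.3, 3.75, 4.2, 4.65, 5.1, 5.55, 6.
f(1.95) ≈ -0.370, f(2.4) ≈ -0.737, f(2.85) ≈ -0.958, f(3.3) ≈ -0.987, f(3.75) ≈ -0.821, f(4.2) ≈ -0.490, f(4.65) ≈ -0.062, f(5.1) ≈ 0.378, f(5.55) ≈ 0.743, f(6) ≈ 0.960.
Sum = Δu · [f(1.95) + f(2.4) + f(2.85) + ...].
Sum ≈ -1.055.

-1.055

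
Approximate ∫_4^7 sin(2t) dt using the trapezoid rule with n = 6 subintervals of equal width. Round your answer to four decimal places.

-0.1292

Δt = (7 − 4)/6 = 0.5.
f(4) ≈ 0.9894, f(4.5) ≈ 0.4121, f(5) ≈ -0.5440, f(5.5) ≈ -1.0000, f(6) ≈ -0.5366, f(6.5) ≈ 0.4202, f(7) ≈ 0.9906.
T_6 = (Δt/2)·[f(t_0) + 2f(t_1) + ... + 2f(t_{5}) + f(t_6)].
Sum ≈ -0.1292.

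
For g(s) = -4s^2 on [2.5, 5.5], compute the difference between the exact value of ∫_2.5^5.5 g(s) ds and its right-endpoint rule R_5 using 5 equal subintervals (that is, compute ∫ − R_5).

29.52

Exact integral: ∫_2.5^5.5 g(s) ds = -201.
R_5 = -230.52.
Error = -201 − (-230.52) = 29.52.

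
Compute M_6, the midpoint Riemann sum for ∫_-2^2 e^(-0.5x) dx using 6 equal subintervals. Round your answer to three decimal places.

4.679

Δx = (2 − (-2))/6 = 2/3.
Midpoints: -5/3, -1, -1/3, 1/3, 1, 5/3.
f(-5/3) ≈ 2.301, f(-1) ≈ 1.649, f(-1/3) ≈ 1.181, f(1/3) ≈ 0.846, f(1) ≈ 0.607, f(5/3) ≈ 0.435.
Sum = Δx · [f(-5/3) + f(-1) + f(-1/3) + ...].
Sum ≈ 4.679.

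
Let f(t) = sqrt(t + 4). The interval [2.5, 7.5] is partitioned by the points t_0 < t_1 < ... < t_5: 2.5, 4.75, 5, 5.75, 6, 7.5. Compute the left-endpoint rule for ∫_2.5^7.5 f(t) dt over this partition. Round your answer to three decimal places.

14.250

Subinterval widths: 2.25, 0.25, 0.75, 0.25, 1.5.
Left endpoints: 2.5, 4.75, 5, 5.75, 6.
f(2.5) ≈ 2.550, f(4.75) ≈ 2.958, f(5) ≈ 3.000, f(5.75) ≈ 3.122, f(6) ≈ 3.162.
Sum = Σ Δt_i · f(t_i).
Sum ≈ 14.250.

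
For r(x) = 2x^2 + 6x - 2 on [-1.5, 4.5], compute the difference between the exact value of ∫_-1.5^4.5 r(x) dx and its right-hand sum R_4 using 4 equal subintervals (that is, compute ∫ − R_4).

Exact integral: ∫_-1.5^4.5 r(x) dx = 105.
R_4 = 163.5.
Error = 105 − 163.5 = -58.5.

-58.5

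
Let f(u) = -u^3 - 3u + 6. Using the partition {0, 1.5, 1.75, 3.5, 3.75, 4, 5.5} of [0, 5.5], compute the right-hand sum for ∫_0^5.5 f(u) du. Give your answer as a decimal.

-384.1796875

Subinterval widths: 1.5, 0.25, 1.75, 0.25, 0.25, 1.5.
Right endpoints: 1.5, 1.75, 3.5, 3.75, 4, 5.5.
f(1.5) = -1.875, f(1.75) = -4.609375, f(3.5) = -47.375, f(3.75) = -57.984375, f(4) = -70, f(5.5) = -176.875.
Sum = Σ Δu_i · f(u_i).
Sum = -384.1796875.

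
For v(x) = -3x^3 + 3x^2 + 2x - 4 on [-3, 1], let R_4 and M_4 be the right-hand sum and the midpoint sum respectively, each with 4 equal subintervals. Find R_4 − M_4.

-38

R_4 = 22.
M_4 = 60.
R_4 − M_4 = -38.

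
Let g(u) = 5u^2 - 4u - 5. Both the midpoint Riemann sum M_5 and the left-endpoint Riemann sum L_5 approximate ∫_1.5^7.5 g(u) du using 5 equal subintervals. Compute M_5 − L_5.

136.8

M_5 = 555.9.
L_5 = 419.1.
M_5 − L_5 = 136.8.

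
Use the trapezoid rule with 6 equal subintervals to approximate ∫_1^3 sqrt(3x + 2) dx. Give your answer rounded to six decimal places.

Δx = (3 − 1)/6 = 1/3.
f(1) ≈ 2.236068, f(4/3) ≈ 2.449490, f(5/3) ≈ 2.645751, f(2) ≈ 2.828427, f(7/3) ≈ 3.000000, f(8/3) ≈ 3.162278, f(3) ≈ 3.316625.
T_6 = (Δx/2)·[f(x_0) + 2f(x_1) + ... + 2f(x_{5}) + f(x_6)].
Sum ≈ 5.620764.

5.620764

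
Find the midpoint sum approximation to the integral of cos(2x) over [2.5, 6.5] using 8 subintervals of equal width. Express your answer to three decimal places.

0.719

Δx = (6.5 − 2.5)/8 = 0.5.
Midpoints: 2.75, 3.25, 3.75, 4.25, 4.75, 5.25, 5.75, 6.25.
f(2.75) ≈ 0.709, f(3.25) ≈ 0.977, f(3.75) ≈ 0.347, f(4.25) ≈ -0.602, f(4.75) ≈ -0.997, f(5.25) ≈ -0.476, f(5.75) ≈ 0.483, f(6.25) ≈ 0.998.
Sum = Δx · [f(2.75) + f(3.25) + f(3.75) + ...].
Sum ≈ 0.719.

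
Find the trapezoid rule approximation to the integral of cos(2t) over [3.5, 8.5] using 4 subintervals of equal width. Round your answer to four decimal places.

Δt = (8.5 − 3.5)/4 = 1.25.
f(3.5) ≈ 0.7539, f(4.75) ≈ -0.9972, f(6) ≈ 0.8439, f(7.25) ≈ -0.3549, f(8.5) ≈ -0.2752.
T_4 = (Δt/2)·[f(t_0) + 2f(t_1) + 2f(t_2) + 2f(t_3) + f(t_4)].
Sum ≈ -0.3361.

-0.3361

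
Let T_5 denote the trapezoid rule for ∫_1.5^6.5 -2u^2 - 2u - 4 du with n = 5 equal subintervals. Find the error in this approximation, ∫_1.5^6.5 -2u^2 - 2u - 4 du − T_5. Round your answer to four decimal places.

1.6667

Exact integral: ∫_1.5^6.5 f(u) du ≈ -240.833333.
T_5 = -242.5.
Error ≈ -240.833333 − (-242.5) ≈ 1.6667.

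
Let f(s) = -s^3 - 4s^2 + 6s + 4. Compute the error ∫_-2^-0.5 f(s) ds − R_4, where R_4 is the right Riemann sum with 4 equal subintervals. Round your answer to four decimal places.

-3.0146

Exact integral: ∫_-2^-0.5 f(s) ds = -11.765625.
R_4 ≈ -8.750977.
Error ≈ -11.765625 − (-8.750977) ≈ -3.0146.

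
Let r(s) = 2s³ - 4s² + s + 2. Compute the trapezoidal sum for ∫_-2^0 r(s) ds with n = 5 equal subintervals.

Δs = (0 − (-2))/5 = 0.4.
r(-2) = -32, r(-1.6) = -18.032, r(-1.2) = -8.416, r(-0.8) = -2.384, r(-0.4) = 0.832, r(0) = 2.
T_5 = (Δs/2)·[r(s_0) + 2r(s_1) + ... + 2r(s_{4}) + r(s_5)].
Sum = -17.2.

-17.2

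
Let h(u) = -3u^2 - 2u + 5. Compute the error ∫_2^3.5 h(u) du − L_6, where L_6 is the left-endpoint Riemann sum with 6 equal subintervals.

-3.421875

Exact integral: ∫_2^3.5 h(u) du = -35.625.
L_6 = -32.203125.
Error = -35.625 − (-32.203125) = -3.421875.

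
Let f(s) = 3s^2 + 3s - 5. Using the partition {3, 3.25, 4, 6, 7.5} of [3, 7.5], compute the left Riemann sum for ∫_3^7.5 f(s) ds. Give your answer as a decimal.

Subinterval widths: 0.25, 0.75, 2, 1.5.
Left endpoints: 3, 3.25, 4, 6.
f(3) = 31, f(3.25) = 36.4375, f(4) = 55, f(6) = 121.
Sum = Σ Δs_i · f(s_i).
Sum = 326.578125.

326.578125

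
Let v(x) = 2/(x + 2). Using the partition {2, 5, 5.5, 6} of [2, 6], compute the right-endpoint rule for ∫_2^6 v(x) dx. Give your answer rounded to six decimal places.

Subinterval widths: 3, 0.5, 0.5.
Right endpoints: 5, 5.5, 6.
v(5) = 2/7, v(5.5) = 4/15, v(6) = 0.25.
Sum = Σ Δx_i · v(x_i).
Sum ≈ 1.115476.

1.115476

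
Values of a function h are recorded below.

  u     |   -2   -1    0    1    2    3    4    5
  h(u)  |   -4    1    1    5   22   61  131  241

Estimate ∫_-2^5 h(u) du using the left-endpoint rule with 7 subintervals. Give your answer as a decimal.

Δu = 1.
Sum = 1·[(-4) + 1 + 1 + 5 + 22 + 61 + 131] = 217.

217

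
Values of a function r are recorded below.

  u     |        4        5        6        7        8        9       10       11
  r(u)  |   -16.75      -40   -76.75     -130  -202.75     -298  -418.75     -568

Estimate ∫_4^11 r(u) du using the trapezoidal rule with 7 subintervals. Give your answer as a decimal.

-1458.625

Δu = 1.
T_7 = (1/2)·[(-16.75) + 2·(-40) + 2·(-76.75) + 2·(-130) + 2·(-202.75) + 2·(-298) + 2·(-418.75) + (-568)] = -1458.625.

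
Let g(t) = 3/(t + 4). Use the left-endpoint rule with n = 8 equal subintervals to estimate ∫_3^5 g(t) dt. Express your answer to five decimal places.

0.76597

Δt = (5 − 3)/8 = 0.25.
Left endpoints: 3, 3.25, 3.5, 3.75, 4, 4.25, 4.5, 4.75.
g(3) = 3/7, g(3.25) = 12/29, g(3.5) = 0.4, g(3.75) = 12/31, g(4) = 0.375, g(4.25) = 4/11, g(4.5) = 6/17, g(4.75) = 12/35.
Sum = Δt · [g(3) + g(3.25) + g(3.5) + ...].
Sum ≈ 0.76597.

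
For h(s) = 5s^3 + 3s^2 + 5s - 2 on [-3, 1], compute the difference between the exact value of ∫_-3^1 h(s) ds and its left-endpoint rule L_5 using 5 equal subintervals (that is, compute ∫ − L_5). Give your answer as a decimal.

Exact integral: ∫_-3^1 h(s) ds = -100.
L_5 = -159.52.
Error = -100 − (-159.52) = 59.52.

59.52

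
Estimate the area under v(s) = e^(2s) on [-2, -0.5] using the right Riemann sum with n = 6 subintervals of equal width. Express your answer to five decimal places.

Δs = (-0.5 − (-2))/6 = 0.25.
Right endpoints: -1.75, -1.5, -1.25, -1, -0.75, -0.5.
v(-1.75) ≈ 0.03020, v(-1.5) ≈ 0.04979, v(-1.25) ≈ 0.08208, v(-1) ≈ 0.13534, v(-0.75) ≈ 0.22313, v(-0.5) ≈ 0.36788.
Sum = Δs · [v(-1.75) + v(-1.5) + v(-1.25) + ...].
Sum ≈ 0.22210.

0.22210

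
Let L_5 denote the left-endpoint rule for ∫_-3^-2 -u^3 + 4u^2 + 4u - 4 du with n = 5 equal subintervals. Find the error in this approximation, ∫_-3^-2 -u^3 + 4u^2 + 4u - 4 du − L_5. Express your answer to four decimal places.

Exact integral: ∫_-3^-2 f(u) du ≈ 27.583333.
L_5 = 31.16.
Error ≈ 27.583333 − 31.16 ≈ -3.5767.

-3.5767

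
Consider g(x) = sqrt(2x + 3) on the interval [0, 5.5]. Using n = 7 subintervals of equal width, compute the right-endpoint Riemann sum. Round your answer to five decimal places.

Δx = (5.5 − 0)/7 = 11/14.
Right endpoints: 11/14, 11/7, 33/14, 22/7, 55/14, 33/7, 5.5.
g(11/14) ≈ 2.13809, g(11/7) ≈ 2.47848, g(33/14) ≈ 2.77746, g(22/7) ≈ 3.04725, g(55/14) ≈ 3.29502, g(33/7) ≈ 3.52542, g(5.5) ≈ 3.74166.
Sum = Δx · [g(11/14) + g(11/7) + g(33/14) + ...].
Sum ≈ 16.50265.

16.50265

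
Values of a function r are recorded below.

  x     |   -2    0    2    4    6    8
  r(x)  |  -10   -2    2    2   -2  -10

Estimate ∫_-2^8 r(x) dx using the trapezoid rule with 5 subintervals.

-20

Δx = 2.
T_5 = (2/2)·[(-10) + 2·(-2) + 2·2 + 2·2 + 2·(-2) + (-10)] = -20.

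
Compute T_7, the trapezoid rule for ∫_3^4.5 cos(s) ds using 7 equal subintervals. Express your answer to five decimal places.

Δs = (4.5 − 3)/7 = 3/14.
f(3) ≈ -0.98999, f(45/14) ≈ -0.99736, f(24/7) ≈ -0.95910, f(51/14) ≈ -0.87698, f(27/7) ≈ -0.75473, f(57/14) ≈ -0.59797, f(30/7) ≈ -0.41385, f(4.5) ≈ -0.21080.
T_7 = (Δs/2)·[f(s_0) + 2f(s_1) + ... + 2f(s_{6}) + f(s_7)].
Sum ≈ -1.11437.

-1.11437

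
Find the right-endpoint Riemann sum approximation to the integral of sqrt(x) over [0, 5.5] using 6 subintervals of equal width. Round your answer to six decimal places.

9.506457

Δx = (5.5 − 0)/6 = 11/12.
Right endpoints: 11/12, 11/6, 2.75, 11/3, 55/12, 5.5.
f(11/12) ≈ 0.957427, f(11/6) ≈ 1.354006, f(2.75) ≈ 1.658312, f(11/3) ≈ 1.914854, f(55/12) ≈ 2.140872, f(5.5) ≈ 2.345208.
Sum = Δx · [f(11/12) + f(11/6) + f(2.75) + ...].
Sum ≈ 9.506457.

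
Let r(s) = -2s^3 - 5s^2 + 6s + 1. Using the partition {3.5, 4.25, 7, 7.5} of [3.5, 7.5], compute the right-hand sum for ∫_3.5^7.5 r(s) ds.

-3144.5078125

Subinterval widths: 0.75, 2.75, 0.5.
Right endpoints: 4.25, 7, 7.5.
r(4.25) = -217.34375, r(7) = -888, r(7.5) = -1079.
Sum = Σ Δs_i · r(s_i).
Sum = -3144.5078125.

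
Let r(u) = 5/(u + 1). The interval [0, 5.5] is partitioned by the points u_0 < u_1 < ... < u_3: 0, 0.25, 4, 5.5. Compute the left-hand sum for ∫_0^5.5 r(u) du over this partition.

Subinterval widths: 0.25, 3.75, 1.5.
Left endpoints: 0, 0.25, 4.
r(0) = 5, r(0.25) = 4, r(4) = 1.
Sum = Σ Δu_i · r(u_i).
Sum = 17.75.

17.75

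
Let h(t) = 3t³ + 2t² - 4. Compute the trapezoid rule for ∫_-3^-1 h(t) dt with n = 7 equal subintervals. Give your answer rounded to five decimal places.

Δt = (-1 − (-3))/7 = 2/7.
h(-3) = -67, h(-19/7) = -16895/343, h(-17/7) = -12065/343, h(-15/7) = -8347/343, h(-13/7) = -5597/343, h(-11/7) = -3671/343, h(-9/7) = -2425/343, h(-1) = -5.
T_7 = (Δt/2)·[h(t_0) + 2h(t_1) + ... + 2h(t_{6}) + h(t_7)].
Sum ≈ -51.10204.

-51.10204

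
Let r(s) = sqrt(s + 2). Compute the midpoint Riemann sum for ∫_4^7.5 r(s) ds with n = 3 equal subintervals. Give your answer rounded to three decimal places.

Δs = (7.5 − 4)/3 = 7/6.
Midpoints: 55/12, 5.75, 83/12.
r(55/12) ≈ 2.566, r(5.75) ≈ 2.784, r(83/12) ≈ 2.986.
Sum = Δs · [r(55/12) + r(5.75) + r(83/12)].
Sum ≈ 9.725.

9.725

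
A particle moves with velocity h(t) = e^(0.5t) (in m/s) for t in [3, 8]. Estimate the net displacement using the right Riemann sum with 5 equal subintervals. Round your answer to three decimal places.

Δt = (8 − 3)/5 = 1.
Right endpoints: 4, 5, 6, 7, 8.
h(4) ≈ 7.389, h(5) ≈ 12.182, h(6) ≈ 20.086, h(7) ≈ 33.115, h(8) ≈ 54.598.
Sum = Δt · [h(4) + h(5) + h(6) + h(7) + h(8)].
Sum ≈ 127.371.

127.371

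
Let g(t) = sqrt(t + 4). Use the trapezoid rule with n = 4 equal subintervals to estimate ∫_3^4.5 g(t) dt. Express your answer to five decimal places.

4.17399

Δt = (4.5 − 3)/4 = 0.375.
g(3) ≈ 2.64575, g(3.375) ≈ 2.71570, g(3.75) ≈ 2.78388, g(4.125) ≈ 2.85044, g(4.5) ≈ 2.91548.
T_4 = (Δt/2)·[g(t_0) + 2g(t_1) + 2g(t_2) + 2g(t_3) + g(t_4)].
Sum ≈ 4.17399.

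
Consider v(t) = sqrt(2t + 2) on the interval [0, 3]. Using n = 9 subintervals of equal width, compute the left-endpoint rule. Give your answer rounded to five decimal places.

6.36070

Δt = (3 − 0)/9 = 1/3.
Left endpoints: 0, 1/3, 2/3, 1, 4/3, 5/3, 2, 7/3, 8/3.
v(0) ≈ 1.41421, v(1/3) ≈ 1.63299, v(2/3) ≈ 1.82574, v(1) ≈ 2.00000, v(4/3) ≈ 2.16025, v(5/3) ≈ 2.30940, v(2) ≈ 2.44949, v(7/3) ≈ 2.58199, v(8/3) ≈ 2.70801.
Sum = Δt · [v(0) + v(1/3) + v(2/3) + ...].
Sum ≈ 6.36070.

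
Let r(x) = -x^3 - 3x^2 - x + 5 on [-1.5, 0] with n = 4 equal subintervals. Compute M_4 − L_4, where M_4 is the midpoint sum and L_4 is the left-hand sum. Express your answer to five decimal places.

0.39111

M_4 ≈ 6.5288086.
L_4 ≈ 6.1376953.
M_4 − L_4 ≈ 0.39111.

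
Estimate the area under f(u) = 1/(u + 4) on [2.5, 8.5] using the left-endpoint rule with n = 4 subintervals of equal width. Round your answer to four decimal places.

0.7125

Δu = (8.5 − 2.5)/4 = 1.5.
Left endpoints: 2.5, 4, 5.5, 7.
f(2.5) = 2/13, f(4) = 0.125, f(5.5) = 2/19, f(7) = 1/11.
Sum = Δu · [f(2.5) + f(4) + f(5.5) + f(7)].
Sum ≈ 0.7125.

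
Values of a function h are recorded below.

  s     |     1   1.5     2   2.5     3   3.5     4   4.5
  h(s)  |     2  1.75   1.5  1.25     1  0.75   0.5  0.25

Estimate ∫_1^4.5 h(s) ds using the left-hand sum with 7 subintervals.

Δs = 0.5.
Sum = 0.5·[2 + 1.75 + 1.5 + 1.25 + 1 + 0.75 + 0.5] = 4.375.

4.375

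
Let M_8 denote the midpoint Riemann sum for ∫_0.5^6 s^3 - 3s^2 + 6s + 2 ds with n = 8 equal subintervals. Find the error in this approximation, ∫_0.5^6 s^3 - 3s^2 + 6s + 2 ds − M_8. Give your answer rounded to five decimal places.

1.46228

Exact integral: ∫_0.5^6 f(s) ds = 226.359375.
M_8 ≈ 224.8970947.
Error ≈ 226.359375 − 224.8970947 ≈ 1.46228.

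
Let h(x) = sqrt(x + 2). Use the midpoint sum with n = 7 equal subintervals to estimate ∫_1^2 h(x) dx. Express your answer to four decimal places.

Δx = (2 − 1)/7 = 1/7.
Midpoints: 15/14, 17/14, 19/14, 1.5, 23/14, 25/14, 27/14.
h(15/14) ≈ 1.7525, h(17/14) ≈ 1.7928, h(19/14) ≈ 1.8323, h(1.5) ≈ 1.8708, h(23/14) ≈ 1.9086, h(25/14) ≈ 1.9457, h(27/14) ≈ 1.9821.
Sum = Δx · [h(15/14) + h(17/14) + h(19/14) + ...].
Sum ≈ 1.8693.

1.8693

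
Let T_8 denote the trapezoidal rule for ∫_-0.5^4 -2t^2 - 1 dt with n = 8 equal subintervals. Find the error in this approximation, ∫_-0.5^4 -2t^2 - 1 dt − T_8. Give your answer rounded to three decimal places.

0.475

Exact integral: ∫_-0.5^4 f(t) dt = -47.25.
T_8 ≈ -47.72461.
Error ≈ -47.25 − (-47.72461) ≈ 0.475.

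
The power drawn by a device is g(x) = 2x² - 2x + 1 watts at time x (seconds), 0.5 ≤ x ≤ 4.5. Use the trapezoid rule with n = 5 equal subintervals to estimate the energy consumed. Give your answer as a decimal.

45.52

Δx = (4.5 − 0.5)/5 = 0.8.
g(0.5) = 0.5, g(1.3) = 1.78, g(2.1) = 5.62, g(2.9) = 12.02, g(3.7) = 20.98, g(4.5) = 32.5.
T_5 = (Δx/2)·[g(x_0) + 2g(x_1) + ... + 2g(x_{4}) + g(x_5)].
Sum = 45.52.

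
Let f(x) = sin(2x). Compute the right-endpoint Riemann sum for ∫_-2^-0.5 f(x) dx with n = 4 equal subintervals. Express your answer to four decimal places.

Δx = (-0.5 − (-2))/4 = 0.375.
Right endpoints: -1.625, -1.25, -0.875, -0.5.
f(-1.625) ≈ 0.1082, f(-1.25) ≈ -0.5985, f(-0.875) ≈ -0.9840, f(-0.5) ≈ -0.8415.
Sum = Δx · [f(-1.625) + f(-1.25) + f(-0.875) + f(-0.5)].
Sum ≈ -0.8684.

-0.8684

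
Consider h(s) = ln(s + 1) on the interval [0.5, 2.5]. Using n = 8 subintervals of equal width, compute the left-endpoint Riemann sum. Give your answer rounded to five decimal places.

1.66858

Δs = (2.5 − 0.5)/8 = 0.25.
Left endpoints: 0.5, 0.75, 1, 1.25, 1.5, 1.75, 2, 2.25.
h(0.5) ≈ 0.40547, h(0.75) ≈ 0.55962, h(1) ≈ 0.69315, h(1.25) ≈ 0.81093, h(1.5) ≈ 0.91629, h(1.75) ≈ 1.01160, h(2) ≈ 1.09861, h(2.25) ≈ 1.17865.
Sum = Δs · [h(0.5) + h(0.75) + h(1) + ...].
Sum ≈ 1.66858.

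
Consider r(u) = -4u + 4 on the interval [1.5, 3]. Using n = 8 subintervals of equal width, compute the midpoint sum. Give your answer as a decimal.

Δu = (3 − 1.5)/8 = 0.1875.
Midpoints: 1.59375, 1.78125, 1.96875, 2.15625, 2.34375, 2.53125, 2.71875, 2.90625.
r(1.59375) = -2.375, r(1.78125) = -3.125, r(1.96875) = -3.875, r(2.15625) = -4.625, r(2.34375) = -5.375, r(2.53125) = -6.125, r(2.71875) = -6.875, r(2.90625) = -7.625.
Sum = Δu · [r(1.59375) + r(1.78125) + r(1.96875) + ...].
Sum = -7.5.

-7.5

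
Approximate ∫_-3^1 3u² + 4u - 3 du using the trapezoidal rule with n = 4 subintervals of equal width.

Δu = (1 − (-3))/4 = 1.
f(-3) = 12, f(-2) = 1, f(-1) = -4, f(0) = -3, f(1) = 4.
T_4 = (Δu/2)·[f(u_0) + 2f(u_1) + 2f(u_2) + 2f(u_3) + f(u_4)].
Sum = 2.

2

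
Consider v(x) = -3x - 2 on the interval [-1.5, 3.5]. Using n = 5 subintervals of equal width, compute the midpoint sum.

-25

Δx = (3.5 − (-1.5))/5 = 1.
Midpoints: -1, 0, 1, 2, 3.
v(-1) = 1, v(0) = -2, v(1) = -5, v(2) = -8, v(3) = -11.
Sum = Δx · [v(-1) + v(0) + v(1) + v(2) + v(3)].
Sum = -25.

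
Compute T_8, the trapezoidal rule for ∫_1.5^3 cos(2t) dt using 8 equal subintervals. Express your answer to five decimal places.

Δt = (3 − 1.5)/8 = 0.1875.
f(1.5) ≈ -0.98999, f(1.6875) ≈ -0.97288, f(1.875) ≈ -0.82056, f(2.0625) ≈ -0.55419, f(2.25) ≈ -0.21080, f(2.4375) ≈ 0.16190, f(2.625) ≈ 0.51209, f(2.8125) ≈ 0.79110, f(3) ≈ 0.96017.
T_8 = (Δt/2)·[f(t_0) + 2f(t_1) + ... + 2f(t_{7}) + f(t_8)].
Sum ≈ -0.20780.

-0.20780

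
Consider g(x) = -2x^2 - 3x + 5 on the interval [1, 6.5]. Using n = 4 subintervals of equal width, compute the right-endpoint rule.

Δx = (6.5 − 1)/4 = 1.375.
Right endpoints: 2.375, 3.75, 5.125, 6.5.
g(2.375) = -13.40625, g(3.75) = -34.375, g(5.125) = -62.90625, g(6.5) = -99.
Sum = Δx · [g(2.375) + g(3.75) + g(5.125) + g(6.5)].
Sum = -288.3203125.

-288.3203125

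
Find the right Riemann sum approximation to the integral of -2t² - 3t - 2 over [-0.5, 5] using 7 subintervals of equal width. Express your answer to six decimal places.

Δt = (5 − (-0.5))/7 = 11/14.
Right endpoints: 2/7, 15/14, 13/7, 37/14, 24/7, 59/14, 5.
f(2/7) = -148/49, f(15/14) = -368/49, f(13/7) = -709/49, f(37/14) = -1171/49, f(24/7) = -1754/49, f(59/14) = -2458/49, f(5) = -67.
Sum = Δt · [f(2/7) + f(15/14) + f(13/7) + ...].
Sum ≈ -158.602041.

-158.602041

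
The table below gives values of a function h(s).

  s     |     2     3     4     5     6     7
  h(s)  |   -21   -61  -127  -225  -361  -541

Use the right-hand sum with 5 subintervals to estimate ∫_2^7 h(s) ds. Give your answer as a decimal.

Δs = 1.
Sum = 1·[(-61) + (-127) + (-225) + (-361) + (-541)] = -1315.

-1315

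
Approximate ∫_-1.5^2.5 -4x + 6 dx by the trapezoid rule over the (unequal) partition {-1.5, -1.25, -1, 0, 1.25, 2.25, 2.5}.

Subinterval widths: 0.25, 0.25, 1, 1.25, 1, 0.25.
f(-1.5) = 12, f(-1.25) = 11, f(-1) = 10, f(0) = 6, f(1.25) = 1, f(2.25) = -3, f(2.5) = -4.
On each subinterval the trapezoid contributes (Δx_i/2)·[f(x_{i-1}) + f(x_i)].
Sum = 16.

16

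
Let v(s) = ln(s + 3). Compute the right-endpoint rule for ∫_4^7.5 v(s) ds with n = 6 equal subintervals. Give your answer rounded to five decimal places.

Δs = (7.5 − 4)/6 = 7/12.
Right endpoints: 55/12, 31/6, 5.75, 19/3, 83/12, 7.5.
v(55/12) ≈ 2.02595, v(31/6) ≈ 2.10006, v(5.75) ≈ 2.16905, v(19/3) ≈ 2.23359, v(83/12) ≈ 2.29422, v(7.5) ≈ 2.35138.
Sum = Δs · [v(55/12) + v(31/6) + v(5.75) + ...].
Sum ≈ 7.68498.

7.68498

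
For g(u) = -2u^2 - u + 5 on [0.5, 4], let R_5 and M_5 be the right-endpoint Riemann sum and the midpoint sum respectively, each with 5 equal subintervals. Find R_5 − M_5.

R_5 = -45.78.
M_5 = -32.6725.
R_5 − M_5 = -13.1075.

-13.1075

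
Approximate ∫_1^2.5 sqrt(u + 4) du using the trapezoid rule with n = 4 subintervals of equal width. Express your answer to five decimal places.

Δu = (2.5 − 1)/4 = 0.375.
f(1) ≈ 2.23607, f(1.375) ≈ 2.31840, f(1.75) ≈ 2.39792, f(2.125) ≈ 2.47487, f(2.5) ≈ 2.54951.
T_4 = (Δu/2)·[f(u_0) + 2f(u_1) + 2f(u_2) + 2f(u_3) + f(u_4)].
Sum ≈ 3.59399.

3.59399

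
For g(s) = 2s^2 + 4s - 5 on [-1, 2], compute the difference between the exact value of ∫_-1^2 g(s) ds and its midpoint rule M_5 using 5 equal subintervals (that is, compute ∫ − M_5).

Exact integral: ∫_-1^2 g(s) ds = -3.
M_5 = -3.18.
Error = -3 − (-3.18) = 0.18.

0.18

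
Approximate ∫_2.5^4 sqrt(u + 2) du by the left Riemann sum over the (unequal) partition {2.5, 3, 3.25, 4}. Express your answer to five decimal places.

3.33814

Subinterval widths: 0.5, 0.25, 0.75.
Left endpoints: 2.5, 3, 3.25.
f(2.5) ≈ 2.12132, f(3) ≈ 2.23607, f(3.25) ≈ 2.29129.
Sum = Σ Δu_i · f(u_i).
Sum ≈ 3.33814.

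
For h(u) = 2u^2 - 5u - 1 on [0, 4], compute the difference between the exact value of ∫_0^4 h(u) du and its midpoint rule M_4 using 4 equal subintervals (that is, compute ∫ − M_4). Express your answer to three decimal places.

0.667

Exact integral: ∫_0^4 h(u) du ≈ -1.33333.
M_4 = -2.
Error ≈ -1.33333 − (-2) ≈ 0.667.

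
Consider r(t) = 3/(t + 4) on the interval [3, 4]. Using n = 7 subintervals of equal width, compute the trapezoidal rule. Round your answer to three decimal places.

0.401

Δt = (4 − 3)/7 = 1/7.
r(3) = 3/7, r(22/7) = 0.42, r(23/7) = 7/17, r(24/7) = 21/52, r(25/7) = 21/53, r(26/7) = 7/18, r(27/7) = 21/55, r(4) = 0.375.
T_7 = (Δt/2)·[r(t_0) + 2r(t_1) + ... + 2r(t_{6}) + r(t_7)].
Sum ≈ 0.401.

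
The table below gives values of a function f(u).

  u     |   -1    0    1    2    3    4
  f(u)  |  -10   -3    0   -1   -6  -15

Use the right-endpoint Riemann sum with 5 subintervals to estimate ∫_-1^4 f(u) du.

Δu = 1.
Sum = 1·[(-3) + 0 + (-1) + (-6) + (-15)] = -25.

-25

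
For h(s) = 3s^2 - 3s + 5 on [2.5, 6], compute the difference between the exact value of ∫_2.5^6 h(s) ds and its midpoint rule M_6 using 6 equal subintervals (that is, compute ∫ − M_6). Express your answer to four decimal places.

Exact integral: ∫_2.5^6 h(s) ds = 173.25.
M_6 ≈ 172.952257.
Error ≈ 173.25 − 172.952257 ≈ 0.2977.

0.2977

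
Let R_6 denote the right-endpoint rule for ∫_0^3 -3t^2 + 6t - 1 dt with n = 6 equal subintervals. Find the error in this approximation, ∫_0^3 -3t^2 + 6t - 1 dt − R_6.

Exact integral: ∫_0^3 f(t) dt = -3.
R_6 = -5.625.
Error = -3 − (-5.625) = 2.625.

2.625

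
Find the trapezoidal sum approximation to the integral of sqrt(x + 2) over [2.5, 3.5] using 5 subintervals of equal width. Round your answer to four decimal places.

2.2351

Δx = (3.5 − 2.5)/5 = 0.2.
f(2.5) ≈ 2.1213, f(2.7) ≈ 2.1679, f(2.9) ≈ 2.2136, f(3.1) ≈ 2.2583, f(3.3) ≈ 2.3022, f(3.5) ≈ 2.3452.
T_5 = (Δx/2)·[f(x_0) + 2f(x_1) + ... + 2f(x_{4}) + f(x_5)].
Sum ≈ 2.2351.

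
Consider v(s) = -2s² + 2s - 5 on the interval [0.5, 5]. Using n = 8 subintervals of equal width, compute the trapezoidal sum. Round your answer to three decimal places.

-81.475

Δs = (5 − 0.5)/8 = 0.5625.
v(0.5) = -4.5, v(1.0625) = -5.1328125, v(1.625) = -7.03125, v(2.1875) = -10.1953125, v(2.75) = -14.625, v(3.3125) = -20.3203125, v(3.875) = -27.28125, v(4.4375) = -35.5078125, v(5) = -45.
T_8 = (Δs/2)·[v(s_0) + 2v(s_1) + ... + 2v(s_{7}) + v(s_8)].
Sum ≈ -81.475.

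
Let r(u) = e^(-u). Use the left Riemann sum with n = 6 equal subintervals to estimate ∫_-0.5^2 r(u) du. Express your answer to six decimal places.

Δu = (2 − (-0.5))/6 = 5/12.
Left endpoints: -0.5, -1/12, 1/3, 0.75, 7/6, 19/12.
r(-0.5) ≈ 1.648721, r(-1/12) ≈ 1.086904, r(1/3) ≈ 0.716531, r(0.75) ≈ 0.472367, r(7/6) ≈ 0.311403, r(19/12) ≈ 0.205290.
Sum = Δu · [r(-0.5) + r(-1/12) + r(1/3) + ...].
Sum ≈ 1.850507.

1.850507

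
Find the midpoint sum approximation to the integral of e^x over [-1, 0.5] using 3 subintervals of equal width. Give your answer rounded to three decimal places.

1.268

Δx = (0.5 − (-1))/3 = 0.5.
Midpoints: -0.75, -0.25, 0.25.
f(-0.75) ≈ 0.472, f(-0.25) ≈ 0.779, f(0.25) ≈ 1.284.
Sum = Δx · [f(-0.75) + f(-0.25) + f(0.25)].
Sum ≈ 1.268.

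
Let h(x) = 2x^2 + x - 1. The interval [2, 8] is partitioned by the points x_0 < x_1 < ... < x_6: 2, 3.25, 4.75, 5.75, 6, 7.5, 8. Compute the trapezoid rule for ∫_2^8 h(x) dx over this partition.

363.28125

Subinterval widths: 1.25, 1.5, 1, 0.25, 1.5, 0.5.
h(2) = 9, h(3.25) = 23.375, h(4.75) = 48.875, h(5.75) = 70.875, h(6) = 77, h(7.5) = 119, h(8) = 135.
On each subinterval the trapezoid contributes (Δx_i/2)·[h(x_{i-1}) + h(x_i)].
Sum = 363.28125.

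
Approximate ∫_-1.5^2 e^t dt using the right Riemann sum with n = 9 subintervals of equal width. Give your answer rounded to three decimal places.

8.649

Δt = (2 − (-1.5))/9 = 7/18.
Right endpoints: -10/9, -13/18, -1/3, 1/18, 4/9, 5/6, 11/9, 29/18, 2.
f(-10/9) ≈ 0.329, f(-13/18) ≈ 0.486, f(-1/3) ≈ 0.717, f(1/18) ≈ 1.057, f(4/9) ≈ 1.560, f(5/6) ≈ 2.301, f(11/9) ≈ 3.395, f(29/18) ≈ 5.008, f(2) ≈ 7.389.
Sum = Δt · [f(-10/9) + f(-13/18) + f(-1/3) + ...].
Sum ≈ 8.649.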